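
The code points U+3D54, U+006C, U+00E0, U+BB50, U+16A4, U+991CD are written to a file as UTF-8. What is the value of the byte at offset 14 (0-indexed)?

0x87

U+3D54 → 3-byte form E3 B5 94 at offsets 0–2.
U+006C → 1-byte form 6C at offsets 3–3.
U+00E0 → 2-byte form C3 A0 at offsets 4–5.
U+BB50 → 3-byte form EB AD 90 at offsets 6–8.
U+16A4 → 3-byte form E1 9A A4 at offsets 9–11.
U+991CD → 4-byte form F2 99 87 8D at offsets 12–15.
Offset 14 falls in char 6's range; it's byte 3 of F2 99 87 8D = 0x87.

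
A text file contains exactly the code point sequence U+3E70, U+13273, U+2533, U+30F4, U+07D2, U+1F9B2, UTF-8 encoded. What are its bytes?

E3 B9 B0 F0 93 89 B3 E2 94 B3 E3 83 B4 DF 92 F0 9F A6 B2

U+3E70: 3-byte form → E3 B9 B0.
U+13273: 4-byte form → F0 93 89 B3.
U+2533: 3-byte form → E2 94 B3.
U+30F4: 3-byte form → E3 83 B4.
U+07D2: 2-byte form → DF 92.
U+1F9B2: 4-byte form → F0 9F A6 B2.
Concatenated (19 bytes): E3 B9 B0 F0 93 89 B3 E2 94 B3 E3 83 B4 DF 92 F0 9F A6 B2.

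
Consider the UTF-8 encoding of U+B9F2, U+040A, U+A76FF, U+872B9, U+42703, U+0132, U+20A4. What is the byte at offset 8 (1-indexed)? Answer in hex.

1-indexed offset 8 is 0-indexed offset 7.
U+B9F2 → 3-byte form EB A7 B2 at offsets 0–2.
U+040A → 2-byte form D0 8A at offsets 3–4.
U+A76FF → 4-byte form F2 A7 9B BF at offsets 5–8.
Offset 7 falls in char 3's range; it's byte 3 of F2 A7 9B BF = 0x9B.

0x9B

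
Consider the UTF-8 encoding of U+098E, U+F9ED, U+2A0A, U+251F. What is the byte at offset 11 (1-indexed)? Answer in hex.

0x94

1-indexed offset 11 is 0-indexed offset 10.
U+098E → 3-byte form E0 A6 8E at offsets 0–2.
U+F9ED → 3-byte form EF A7 AD at offsets 3–5.
U+2A0A → 3-byte form E2 A8 8A at offsets 6–8.
U+251F → 3-byte form E2 94 9F at offsets 9–11.
Offset 10 falls in char 4's range; it's byte 2 of E2 94 9F = 0x94.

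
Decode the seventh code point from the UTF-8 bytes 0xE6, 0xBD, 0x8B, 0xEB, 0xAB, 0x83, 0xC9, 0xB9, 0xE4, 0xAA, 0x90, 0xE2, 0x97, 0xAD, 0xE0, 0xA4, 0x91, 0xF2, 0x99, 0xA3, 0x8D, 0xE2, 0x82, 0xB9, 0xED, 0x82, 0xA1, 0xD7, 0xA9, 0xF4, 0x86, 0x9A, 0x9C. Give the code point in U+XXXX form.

U+998CD

Offset 0: leading byte 0xE6 = 11100110 → 3-byte char #1 = E6 BD 8B.
Offset 3: leading byte 0xEB = 11101011 → 3-byte char #2 = EB AB 83.
Offset 6: leading byte 0xC9 = 11001001 → 2-byte char #3 = C9 B9.
Offset 8: leading byte 0xE4 = 11100100 → 3-byte char #4 = E4 AA 90.
Offset 11: leading byte 0xE2 = 11100010 → 3-byte char #5 = E2 97 AD.
Offset 14: leading byte 0xE0 = 11100000 → 3-byte char #6 = E0 A4 91.
Offset 17: leading byte 0xF2 = 11110010 → 4-byte char #7 = F2 99 A3 8D.
Leading byte 0xF2 = 11110010 matches 11110xxx → 4-byte sequence.
Byte 1: 0xF2 = 11110010, payload 010 (3 bits).
Byte 2: 0x99 = 10011001 (10xxxxxx ✓), payload 011001.
Byte 3: 0xA3 = 10100011 (10xxxxxx ✓), payload 100011.
Byte 4: 0x8D = 10001101 (10xxxxxx ✓), payload 001101.
Concatenate: 010011001100011001101 = 0x998CD (21 bits → U+998CD).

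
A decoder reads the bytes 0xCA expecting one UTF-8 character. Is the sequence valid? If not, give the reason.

Leading byte 0xCA = 11001010 → 2-byte form, but only 1 byte is present.

invalid (sequence truncated)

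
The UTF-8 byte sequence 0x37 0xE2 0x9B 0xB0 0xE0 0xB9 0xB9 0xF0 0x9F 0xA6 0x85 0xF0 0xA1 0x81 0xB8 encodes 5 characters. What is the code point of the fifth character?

U+21078

Offset 0: leading byte 0x37 = 00110111 → 1-byte char #1 = 37.
Offset 1: leading byte 0xE2 = 11100010 → 3-byte char #2 = E2 9B B0.
Offset 4: leading byte 0xE0 = 11100000 → 3-byte char #3 = E0 B9 B9.
Offset 7: leading byte 0xF0 = 11110000 → 4-byte char #4 = F0 9F A6 85.
Offset 11: leading byte 0xF0 = 11110000 → 4-byte char #5 = F0 A1 81 B8.
Leading byte 0xF0 = 11110000 matches 11110xxx → 4-byte sequence.
Byte 1: 0xF0 = 11110000, payload 000 (3 bits).
Byte 2: 0xA1 = 10100001 (10xxxxxx ✓), payload 100001.
Byte 3: 0x81 = 10000001 (10xxxxxx ✓), payload 000001.
Byte 4: 0xB8 = 10111000 (10xxxxxx ✓), payload 111000.
Concatenate: 000100001000001111000 = 0x21078 (21 bits → U+21078).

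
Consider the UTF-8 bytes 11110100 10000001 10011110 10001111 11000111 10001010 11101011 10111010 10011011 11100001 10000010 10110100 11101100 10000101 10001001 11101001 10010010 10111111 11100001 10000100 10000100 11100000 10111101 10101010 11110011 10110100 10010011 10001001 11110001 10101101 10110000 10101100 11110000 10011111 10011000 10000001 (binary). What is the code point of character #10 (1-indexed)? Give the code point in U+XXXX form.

U+6DC2C

Offset 0: leading byte 0xF4 = 11110100 → 4-byte char #1 = F4 81 9E 8F.
Offset 4: leading byte 0xC7 = 11000111 → 2-byte char #2 = C7 8A.
Offset 6: leading byte 0xEB = 11101011 → 3-byte char #3 = EB BA 9B.
Offset 9: leading byte 0xE1 = 11100001 → 3-byte char #4 = E1 82 B4.
Offset 12: leading byte 0xEC = 11101100 → 3-byte char #5 = EC 85 89.
Offset 15: leading byte 0xE9 = 11101001 → 3-byte char #6 = E9 92 BF.
Offset 18: leading byte 0xE1 = 11100001 → 3-byte char #7 = E1 84 84.
Offset 21: leading byte 0xE0 = 11100000 → 3-byte char #8 = E0 BD AA.
Offset 24: leading byte 0xF3 = 11110011 → 4-byte char #9 = F3 B4 93 89.
Offset 28: leading byte 0xF1 = 11110001 → 4-byte char #10 = F1 AD B0 AC.
Leading byte 0xF1 = 11110001 matches 11110xxx → 4-byte sequence.
Byte 1: 0xF1 = 11110001, payload 001 (3 bits).
Byte 2: 0xAD = 10101101 (10xxxxxx ✓), payload 101101.
Byte 3: 0xB0 = 10110000 (10xxxxxx ✓), payload 110000.
Byte 4: 0xAC = 10101100 (10xxxxxx ✓), payload 101100.
Concatenate: 001101101110000101100 = 0x6DC2C (21 bits → U+6DC2C).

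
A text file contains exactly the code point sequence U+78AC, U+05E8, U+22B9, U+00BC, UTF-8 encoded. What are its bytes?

U+78AC: 3-byte form → E7 A2 AC.
U+05E8: 2-byte form → D7 A8.
U+22B9: 3-byte form → E2 8A B9.
U+00BC: 2-byte form → C2 BC.
Concatenated (10 bytes): E7 A2 AC D7 A8 E2 8A B9 C2 BC.

E7 A2 AC D7 A8 E2 8A B9 C2 BC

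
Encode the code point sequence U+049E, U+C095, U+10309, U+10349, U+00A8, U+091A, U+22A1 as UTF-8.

U+049E: 2-byte form → D2 9E.
U+C095: 3-byte form → EC 82 95.
U+10309: 4-byte form → F0 90 8C 89.
U+10349: 4-byte form → F0 90 8D 89.
U+00A8: 2-byte form → C2 A8.
U+091A: 3-byte form → E0 A4 9A.
U+22A1: 3-byte form → E2 8A A1.
Concatenated (21 bytes): D2 9E EC 82 95 F0 90 8C 89 F0 90 8D 89 C2 A8 E0 A4 9A E2 8A A1.

D2 9E EC 82 95 F0 90 8C 89 F0 90 8D 89 C2 A8 E0 A4 9A E2 8A A1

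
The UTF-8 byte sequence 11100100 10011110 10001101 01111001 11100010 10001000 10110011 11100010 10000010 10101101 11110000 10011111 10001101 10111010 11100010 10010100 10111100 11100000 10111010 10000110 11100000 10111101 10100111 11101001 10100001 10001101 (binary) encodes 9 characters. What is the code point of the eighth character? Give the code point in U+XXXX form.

U+0F67

Offset 0: leading byte 0xE4 = 11100100 → 3-byte char #1 = E4 9E 8D.
Offset 3: leading byte 0x79 = 01111001 → 1-byte char #2 = 79.
Offset 4: leading byte 0xE2 = 11100010 → 3-byte char #3 = E2 88 B3.
Offset 7: leading byte 0xE2 = 11100010 → 3-byte char #4 = E2 82 AD.
Offset 10: leading byte 0xF0 = 11110000 → 4-byte char #5 = F0 9F 8D BA.
Offset 14: leading byte 0xE2 = 11100010 → 3-byte char #6 = E2 94 BC.
Offset 17: leading byte 0xE0 = 11100000 → 3-byte char #7 = E0 BA 86.
Offset 20: leading byte 0xE0 = 11100000 → 3-byte char #8 = E0 BD A7.
Leading byte 0xE0 = 11100000 matches 1110xxxx → 3-byte sequence.
Byte 1: 0xE0 = 11100000, payload 0000 (4 bits).
Byte 2: 0xBD = 10111101 (10xxxxxx ✓), payload 111101.
Byte 3: 0xA7 = 10100111 (10xxxxxx ✓), payload 100111.
Concatenate: 0000111101100111 = 0xF67 (16 bits → U+0F67).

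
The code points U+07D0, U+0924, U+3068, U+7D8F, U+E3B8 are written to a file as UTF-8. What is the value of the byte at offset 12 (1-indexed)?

0xEE

1-indexed offset 12 is 0-indexed offset 11.
U+07D0 → 2-byte form DF 90 at offsets 0–1.
U+0924 → 3-byte form E0 A4 A4 at offsets 2–4.
U+3068 → 3-byte form E3 81 A8 at offsets 5–7.
U+7D8F → 3-byte form E7 B6 8F at offsets 8–10.
U+E3B8 → 3-byte form EE 8E B8 at offsets 11–13.
Offset 11 falls in char 5's range; it's byte 1 of EE 8E B8 = 0xEE.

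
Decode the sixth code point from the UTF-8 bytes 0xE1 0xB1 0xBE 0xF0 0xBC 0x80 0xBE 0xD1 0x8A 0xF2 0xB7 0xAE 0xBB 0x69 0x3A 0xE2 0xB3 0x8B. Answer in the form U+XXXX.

U+003A

Offset 0: leading byte 0xE1 = 11100001 → 3-byte char #1 = E1 B1 BE.
Offset 3: leading byte 0xF0 = 11110000 → 4-byte char #2 = F0 BC 80 BE.
Offset 7: leading byte 0xD1 = 11010001 → 2-byte char #3 = D1 8A.
Offset 9: leading byte 0xF2 = 11110010 → 4-byte char #4 = F2 B7 AE BB.
Offset 13: leading byte 0x69 = 01101001 → 1-byte char #5 = 69.
Offset 14: leading byte 0x3A = 00111010 → 1-byte char #6 = 3A.
Leading byte 0x3A = 00111010 matches 0xxxxxxx → 1-byte sequence.
Byte 1: 0x3A = 00111010, payload 0111010 (7 bits).
Concatenate: 0111010 = 0x3A (7 bits → U+003A).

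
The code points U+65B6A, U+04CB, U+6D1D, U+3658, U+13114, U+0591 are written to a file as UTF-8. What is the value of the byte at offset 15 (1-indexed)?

0x84

1-indexed offset 15 is 0-indexed offset 14.
U+65B6A → 4-byte form F1 A5 AD AA at offsets 0–3.
U+04CB → 2-byte form D3 8B at offsets 4–5.
U+6D1D → 3-byte form E6 B4 9D at offsets 6–8.
U+3658 → 3-byte form E3 99 98 at offsets 9–11.
U+13114 → 4-byte form F0 93 84 94 at offsets 12–15.
Offset 14 falls in char 5's range; it's byte 3 of F0 93 84 94 = 0x84.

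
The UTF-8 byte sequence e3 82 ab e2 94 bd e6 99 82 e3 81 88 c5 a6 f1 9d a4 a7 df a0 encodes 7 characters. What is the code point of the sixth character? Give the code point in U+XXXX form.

U+5D927

Offset 0: leading byte 0xE3 = 11100011 → 3-byte char #1 = E3 82 AB.
Offset 3: leading byte 0xE2 = 11100010 → 3-byte char #2 = E2 94 BD.
Offset 6: leading byte 0xE6 = 11100110 → 3-byte char #3 = E6 99 82.
Offset 9: leading byte 0xE3 = 11100011 → 3-byte char #4 = E3 81 88.
Offset 12: leading byte 0xC5 = 11000101 → 2-byte char #5 = C5 A6.
Offset 14: leading byte 0xF1 = 11110001 → 4-byte char #6 = F1 9D A4 A7.
Leading byte 0xF1 = 11110001 matches 11110xxx → 4-byte sequence.
Byte 1: 0xF1 = 11110001, payload 001 (3 bits).
Byte 2: 0x9D = 10011101 (10xxxxxx ✓), payload 011101.
Byte 3: 0xA4 = 10100100 (10xxxxxx ✓), payload 100100.
Byte 4: 0xA7 = 10100111 (10xxxxxx ✓), payload 100111.
Concatenate: 001011101100100100111 = 0x5D927 (21 bits → U+5D927).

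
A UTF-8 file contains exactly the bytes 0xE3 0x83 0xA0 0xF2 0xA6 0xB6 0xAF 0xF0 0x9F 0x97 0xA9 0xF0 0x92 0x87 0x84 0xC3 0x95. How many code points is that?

5

Byte at offset 0: 0xE3 = 11100011 → 3-byte char (#1). Advance 3.
Byte at offset 3: 0xF2 = 11110010 → 4-byte char (#2). Advance 4.
Byte at offset 7: 0xF0 = 11110000 → 4-byte char (#3). Advance 4.
Byte at offset 11: 0xF0 = 11110000 → 4-byte char (#4). Advance 4.
Byte at offset 15: 0xC3 = 11000011 → 2-byte char (#5). Advance 2.
Reached end at offset 17 after 5 code points.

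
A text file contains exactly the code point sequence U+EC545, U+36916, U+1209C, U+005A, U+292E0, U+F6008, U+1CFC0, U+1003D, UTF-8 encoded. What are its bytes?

U+EC545: 4-byte form → F3 AC 95 85.
U+36916: 4-byte form → F0 B6 A4 96.
U+1209C: 4-byte form → F0 92 82 9C.
U+005A: 1-byte form → 5A.
U+292E0: 4-byte form → F0 A9 8B A0.
U+F6008: 4-byte form → F3 B6 80 88.
U+1CFC0: 4-byte form → F0 9C BF 80.
U+1003D: 4-byte form → F0 90 80 BD.
Concatenated (29 bytes): F3 AC 95 85 F0 B6 A4 96 F0 92 82 9C 5A F0 A9 8B A0 F3 B6 80 88 F0 9C BF 80 F0 90 80 BD.

F3 AC 95 85 F0 B6 A4 96 F0 92 82 9C 5A F0 A9 8B A0 F3 B6 80 88 F0 9C BF 80 F0 90 80 BD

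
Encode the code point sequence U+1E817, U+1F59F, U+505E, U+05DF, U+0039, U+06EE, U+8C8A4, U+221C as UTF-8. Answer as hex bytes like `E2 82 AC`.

U+1E817: 4-byte form → F0 9E A0 97.
U+1F59F: 4-byte form → F0 9F 96 9F.
U+505E: 3-byte form → E5 81 9E.
U+05DF: 2-byte form → D7 9F.
U+0039: 1-byte form → 39.
U+06EE: 2-byte form → DB AE.
U+8C8A4: 4-byte form → F2 8C A2 A4.
U+221C: 3-byte form → E2 88 9C.
Concatenated (23 bytes): F0 9E A0 97 F0 9F 96 9F E5 81 9E D7 9F 39 DB AE F2 8C A2 A4 E2 88 9C.

F0 9E A0 97 F0 9F 96 9F E5 81 9E D7 9F 39 DB AE F2 8C A2 A4 E2 88 9C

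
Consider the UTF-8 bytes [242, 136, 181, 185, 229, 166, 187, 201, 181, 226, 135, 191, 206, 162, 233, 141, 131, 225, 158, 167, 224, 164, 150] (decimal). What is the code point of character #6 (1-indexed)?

Offset 0: leading byte 0xF2 = 11110010 → 4-byte char #1 = F2 88 B5 B9.
Offset 4: leading byte 0xE5 = 11100101 → 3-byte char #2 = E5 A6 BB.
Offset 7: leading byte 0xC9 = 11001001 → 2-byte char #3 = C9 B5.
Offset 9: leading byte 0xE2 = 11100010 → 3-byte char #4 = E2 87 BF.
Offset 12: leading byte 0xCE = 11001110 → 2-byte char #5 = CE A2.
Offset 14: leading byte 0xE9 = 11101001 → 3-byte char #6 = E9 8D 83.
Leading byte 0xE9 = 11101001 matches 1110xxxx → 3-byte sequence.
Byte 1: 0xE9 = 11101001, payload 1001 (4 bits).
Byte 2: 0x8D = 10001101 (10xxxxxx ✓), payload 001101.
Byte 3: 0x83 = 10000011 (10xxxxxx ✓), payload 000011.
Concatenate: 1001001101000011 = 0x9343 (16 bits → U+9343).

U+9343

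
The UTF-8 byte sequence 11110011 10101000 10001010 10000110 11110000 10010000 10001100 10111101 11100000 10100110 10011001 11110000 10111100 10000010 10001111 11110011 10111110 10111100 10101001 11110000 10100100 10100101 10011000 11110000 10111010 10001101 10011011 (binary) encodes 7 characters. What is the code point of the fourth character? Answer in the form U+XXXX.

U+3C08F

Offset 0: leading byte 0xF3 = 11110011 → 4-byte char #1 = F3 A8 8A 86.
Offset 4: leading byte 0xF0 = 11110000 → 4-byte char #2 = F0 90 8C BD.
Offset 8: leading byte 0xE0 = 11100000 → 3-byte char #3 = E0 A6 99.
Offset 11: leading byte 0xF0 = 11110000 → 4-byte char #4 = F0 BC 82 8F.
Leading byte 0xF0 = 11110000 matches 11110xxx → 4-byte sequence.
Byte 1: 0xF0 = 11110000, payload 000 (3 bits).
Byte 2: 0xBC = 10111100 (10xxxxxx ✓), payload 111100.
Byte 3: 0x82 = 10000010 (10xxxxxx ✓), payload 000010.
Byte 4: 0x8F = 10001111 (10xxxxxx ✓), payload 001111.
Concatenate: 000111100000010001111 = 0x3C08F (21 bits → U+3C08F).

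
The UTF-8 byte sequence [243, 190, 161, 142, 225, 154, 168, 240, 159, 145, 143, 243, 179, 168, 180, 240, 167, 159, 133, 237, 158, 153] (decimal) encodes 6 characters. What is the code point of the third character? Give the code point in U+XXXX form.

U+1F44F

Offset 0: leading byte 0xF3 = 11110011 → 4-byte char #1 = F3 BE A1 8E.
Offset 4: leading byte 0xE1 = 11100001 → 3-byte char #2 = E1 9A A8.
Offset 7: leading byte 0xF0 = 11110000 → 4-byte char #3 = F0 9F 91 8F.
Leading byte 0xF0 = 11110000 matches 11110xxx → 4-byte sequence.
Byte 1: 0xF0 = 11110000, payload 000 (3 bits).
Byte 2: 0x9F = 10011111 (10xxxxxx ✓), payload 011111.
Byte 3: 0x91 = 10010001 (10xxxxxx ✓), payload 010001.
Byte 4: 0x8F = 10001111 (10xxxxxx ✓), payload 001111.
Concatenate: 000011111010001001111 = 0x1F44F (21 bits → U+1F44F).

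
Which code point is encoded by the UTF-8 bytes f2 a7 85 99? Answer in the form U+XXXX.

Leading byte 0xF2 = 11110010 matches 11110xxx → 4-byte sequence.
Byte 1: 0xF2 = 11110010, payload 010 (3 bits).
Byte 2: 0xA7 = 10100111 (10xxxxxx ✓), payload 100111.
Byte 3: 0x85 = 10000101 (10xxxxxx ✓), payload 000101.
Byte 4: 0x99 = 10011001 (10xxxxxx ✓), payload 011001.
Concatenate: 010100111000101011001 = 0xA7159 (21 bits → U+A7159).

U+A7159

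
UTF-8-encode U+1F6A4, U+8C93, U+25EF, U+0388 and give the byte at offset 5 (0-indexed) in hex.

U+1F6A4 → 4-byte form F0 9F 9A A4 at offsets 0–3.
U+8C93 → 3-byte form E8 B2 93 at offsets 4–6.
Offset 5 falls in char 2's range; it's byte 2 of E8 B2 93 = 0xB2.

0xB2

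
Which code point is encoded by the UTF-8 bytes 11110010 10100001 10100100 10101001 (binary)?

Leading byte 0xF2 = 11110010 matches 11110xxx → 4-byte sequence.
Byte 1: 0xF2 = 11110010, payload 010 (3 bits).
Byte 2: 0xA1 = 10100001 (10xxxxxx ✓), payload 100001.
Byte 3: 0xA4 = 10100100 (10xxxxxx ✓), payload 100100.
Byte 4: 0xA9 = 10101001 (10xxxxxx ✓), payload 101001.
Concatenate: 010100001100100101001 = 0xA1929 (21 bits → U+A1929).

U+A1929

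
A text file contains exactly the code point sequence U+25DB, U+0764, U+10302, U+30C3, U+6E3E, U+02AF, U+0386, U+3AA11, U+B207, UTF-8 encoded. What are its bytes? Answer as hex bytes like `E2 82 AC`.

U+25DB: 3-byte form → E2 97 9B.
U+0764: 2-byte form → DD A4.
U+10302: 4-byte form → F0 90 8C 82.
U+30C3: 3-byte form → E3 83 83.
U+6E3E: 3-byte form → E6 B8 BE.
U+02AF: 2-byte form → CA AF.
U+0386: 2-byte form → CE 86.
U+3AA11: 4-byte form → F0 BA A8 91.
U+B207: 3-byte form → EB 88 87.
Concatenated (26 bytes): E2 97 9B DD A4 F0 90 8C 82 E3 83 83 E6 B8 BE CA AF CE 86 F0 BA A8 91 EB 88 87.

E2 97 9B DD A4 F0 90 8C 82 E3 83 83 E6 B8 BE CA AF CE 86 F0 BA A8 91 EB 88 87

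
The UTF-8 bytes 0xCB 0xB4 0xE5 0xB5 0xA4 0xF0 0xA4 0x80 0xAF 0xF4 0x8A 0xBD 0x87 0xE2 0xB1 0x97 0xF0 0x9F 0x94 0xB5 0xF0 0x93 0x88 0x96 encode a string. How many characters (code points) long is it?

7

Byte at offset 0: 0xCB = 11001011 → 2-byte char (#1). Advance 2.
Byte at offset 2: 0xE5 = 11100101 → 3-byte char (#2). Advance 3.
Byte at offset 5: 0xF0 = 11110000 → 4-byte char (#3). Advance 4.
Byte at offset 9: 0xF4 = 11110100 → 4-byte char (#4). Advance 4.
Byte at offset 13: 0xE2 = 11100010 → 3-byte char (#5). Advance 3.
Byte at offset 16: 0xF0 = 11110000 → 4-byte char (#6). Advance 4.
Byte at offset 20: 0xF0 = 11110000 → 4-byte char (#7). Advance 4.
Reached end at offset 24 after 7 code points.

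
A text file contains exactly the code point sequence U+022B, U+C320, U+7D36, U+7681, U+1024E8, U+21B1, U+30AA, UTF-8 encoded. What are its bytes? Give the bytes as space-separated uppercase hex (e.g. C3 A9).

U+022B: 2-byte form → C8 AB.
U+C320: 3-byte form → EC 8C A0.
U+7D36: 3-byte form → E7 B4 B6.
U+7681: 3-byte form → E7 9A 81.
U+1024E8: 4-byte form → F4 82 93 A8.
U+21B1: 3-byte form → E2 86 B1.
U+30AA: 3-byte form → E3 82 AA.
Concatenated (21 bytes): C8 AB EC 8C A0 E7 B4 B6 E7 9A 81 F4 82 93 A8 E2 86 B1 E3 82 AA.

C8 AB EC 8C A0 E7 B4 B6 E7 9A 81 F4 82 93 A8 E2 86 B1 E3 82 AA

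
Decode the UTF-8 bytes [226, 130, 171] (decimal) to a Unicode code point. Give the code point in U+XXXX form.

U+20AB

Leading byte 0xE2 = 11100010 matches 1110xxxx → 3-byte sequence.
Byte 1: 0xE2 = 11100010, payload 0010 (4 bits).
Byte 2: 0x82 = 10000010 (10xxxxxx ✓), payload 000010.
Byte 3: 0xAB = 10101011 (10xxxxxx ✓), payload 101011.
Concatenate: 0010000010101011 = 0x20AB (16 bits → U+20AB).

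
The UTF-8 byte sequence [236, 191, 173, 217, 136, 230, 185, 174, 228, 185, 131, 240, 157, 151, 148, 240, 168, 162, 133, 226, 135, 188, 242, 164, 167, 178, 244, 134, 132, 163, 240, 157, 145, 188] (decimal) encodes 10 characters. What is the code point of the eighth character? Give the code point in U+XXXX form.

Offset 0: leading byte 0xEC = 11101100 → 3-byte char #1 = EC BF AD.
Offset 3: leading byte 0xD9 = 11011001 → 2-byte char #2 = D9 88.
Offset 5: leading byte 0xE6 = 11100110 → 3-byte char #3 = E6 B9 AE.
Offset 8: leading byte 0xE4 = 11100100 → 3-byte char #4 = E4 B9 83.
Offset 11: leading byte 0xF0 = 11110000 → 4-byte char #5 = F0 9D 97 94.
Offset 15: leading byte 0xF0 = 11110000 → 4-byte char #6 = F0 A8 A2 85.
Offset 19: leading byte 0xE2 = 11100010 → 3-byte char #7 = E2 87 BC.
Offset 22: leading byte 0xF2 = 11110010 → 4-byte char #8 = F2 A4 A7 B2.
Leading byte 0xF2 = 11110010 matches 11110xxx → 4-byte sequence.
Byte 1: 0xF2 = 11110010, payload 010 (3 bits).
Byte 2: 0xA4 = 10100100 (10xxxxxx ✓), payload 100100.
Byte 3: 0xA7 = 10100111 (10xxxxxx ✓), payload 100111.
Byte 4: 0xB2 = 10110010 (10xxxxxx ✓), payload 110010.
Concatenate: 010100100100111110010 = 0xA49F2 (21 bits → U+A49F2).

U+A49F2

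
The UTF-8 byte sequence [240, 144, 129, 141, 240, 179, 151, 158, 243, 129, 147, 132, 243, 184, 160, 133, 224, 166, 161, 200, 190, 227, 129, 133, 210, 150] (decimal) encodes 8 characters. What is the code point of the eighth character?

Offset 0: leading byte 0xF0 = 11110000 → 4-byte char #1 = F0 90 81 8D.
Offset 4: leading byte 0xF0 = 11110000 → 4-byte char #2 = F0 B3 97 9E.
Offset 8: leading byte 0xF3 = 11110011 → 4-byte char #3 = F3 81 93 84.
Offset 12: leading byte 0xF3 = 11110011 → 4-byte char #4 = F3 B8 A0 85.
Offset 16: leading byte 0xE0 = 11100000 → 3-byte char #5 = E0 A6 A1.
Offset 19: leading byte 0xC8 = 11001000 → 2-byte char #6 = C8 BE.
Offset 21: leading byte 0xE3 = 11100011 → 3-byte char #7 = E3 81 85.
Offset 24: leading byte 0xD2 = 11010010 → 2-byte char #8 = D2 96.
Leading byte 0xD2 = 11010010 matches 110xxxxx → 2-byte sequence.
Byte 1: 0xD2 = 11010010, payload 10010 (5 bits).
Byte 2: 0x96 = 10010110 (10xxxxxx ✓), payload 010110.
Concatenate: 10010010110 = 0x496 (11 bits → U+0496).

U+0496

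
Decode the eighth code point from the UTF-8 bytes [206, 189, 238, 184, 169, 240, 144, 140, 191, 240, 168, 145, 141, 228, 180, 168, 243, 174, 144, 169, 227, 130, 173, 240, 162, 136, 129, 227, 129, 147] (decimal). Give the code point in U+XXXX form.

U+22201

Offset 0: leading byte 0xCE = 11001110 → 2-byte char #1 = CE BD.
Offset 2: leading byte 0xEE = 11101110 → 3-byte char #2 = EE B8 A9.
Offset 5: leading byte 0xF0 = 11110000 → 4-byte char #3 = F0 90 8C BF.
Offset 9: leading byte 0xF0 = 11110000 → 4-byte char #4 = F0 A8 91 8D.
Offset 13: leading byte 0xE4 = 11100100 → 3-byte char #5 = E4 B4 A8.
Offset 16: leading byte 0xF3 = 11110011 → 4-byte char #6 = F3 AE 90 A9.
Offset 20: leading byte 0xE3 = 11100011 → 3-byte char #7 = E3 82 AD.
Offset 23: leading byte 0xF0 = 11110000 → 4-byte char #8 = F0 A2 88 81.
Leading byte 0xF0 = 11110000 matches 11110xxx → 4-byte sequence.
Byte 1: 0xF0 = 11110000, payload 000 (3 bits).
Byte 2: 0xA2 = 10100010 (10xxxxxx ✓), payload 100010.
Byte 3: 0x88 = 10001000 (10xxxxxx ✓), payload 001000.
Byte 4: 0x81 = 10000001 (10xxxxxx ✓), payload 000001.
Concatenate: 000100010001000000001 = 0x22201 (21 bits → U+22201).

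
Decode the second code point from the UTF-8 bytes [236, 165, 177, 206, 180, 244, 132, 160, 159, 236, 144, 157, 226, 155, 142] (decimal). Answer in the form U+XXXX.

Offset 0: leading byte 0xEC = 11101100 → 3-byte char #1 = EC A5 B1.
Offset 3: leading byte 0xCE = 11001110 → 2-byte char #2 = CE B4.
Leading byte 0xCE = 11001110 matches 110xxxxx → 2-byte sequence.
Byte 1: 0xCE = 11001110, payload 01110 (5 bits).
Byte 2: 0xB4 = 10110100 (10xxxxxx ✓), payload 110100.
Concatenate: 01110110100 = 0x3B4 (11 bits → U+03B4).

U+03B4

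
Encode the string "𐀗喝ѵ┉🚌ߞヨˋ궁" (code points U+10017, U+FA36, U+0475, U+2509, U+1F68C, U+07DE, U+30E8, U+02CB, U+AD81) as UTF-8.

F0 90 80 97 EF A8 B6 D1 B5 E2 94 89 F0 9F 9A 8C DF 9E E3 83 A8 CB 8B EA B6 81

U+10017: 4-byte form → F0 90 80 97.
U+FA36: 3-byte form → EF A8 B6.
U+0475: 2-byte form → D1 B5.
U+2509: 3-byte form → E2 94 89.
U+1F68C: 4-byte form → F0 9F 9A 8C.
U+07DE: 2-byte form → DF 9E.
U+30E8: 3-byte form → E3 83 A8.
U+02CB: 2-byte form → CB 8B.
U+AD81: 3-byte form → EA B6 81.
Concatenated (26 bytes): F0 90 80 97 EF A8 B6 D1 B5 E2 94 89 F0 9F 9A 8C DF 9E E3 83 A8 CB 8B EA B6 81.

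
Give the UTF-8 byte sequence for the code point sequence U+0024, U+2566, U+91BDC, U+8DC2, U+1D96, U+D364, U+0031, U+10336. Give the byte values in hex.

24 E2 95 A6 F2 91 AF 9C E8 B7 82 E1 B6 96 ED 8D A4 31 F0 90 8C B6

U+0024: 1-byte form → 24.
U+2566: 3-byte form → E2 95 A6.
U+91BDC: 4-byte form → F2 91 AF 9C.
U+8DC2: 3-byte form → E8 B7 82.
U+1D96: 3-byte form → E1 B6 96.
U+D364: 3-byte form → ED 8D A4.
U+0031: 1-byte form → 31.
U+10336: 4-byte form → F0 90 8C B6.
Concatenated (22 bytes): 24 E2 95 A6 F2 91 AF 9C E8 B7 82 E1 B6 96 ED 8D A4 31 F0 90 8C B6.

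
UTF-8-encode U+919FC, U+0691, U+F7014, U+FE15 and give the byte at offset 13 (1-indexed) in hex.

1-indexed offset 13 is 0-indexed offset 12.
U+919FC → 4-byte form F2 91 A7 BC at offsets 0–3.
U+0691 → 2-byte form DA 91 at offsets 4–5.
U+F7014 → 4-byte form F3 B7 80 94 at offsets 6–9.
U+FE15 → 3-byte form EF B8 95 at offsets 10–12.
Offset 12 falls in char 4's range; it's byte 3 of EF B8 95 = 0x95.

0x95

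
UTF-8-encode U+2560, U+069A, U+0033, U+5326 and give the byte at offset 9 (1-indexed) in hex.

0xA6

1-indexed offset 9 is 0-indexed offset 8.
U+2560 → 3-byte form E2 95 A0 at offsets 0–2.
U+069A → 2-byte form DA 9A at offsets 3–4.
U+0033 → 1-byte form 33 at offsets 5–5.
U+5326 → 3-byte form E5 8C A6 at offsets 6–8.
Offset 8 falls in char 4's range; it's byte 3 of E5 8C A6 = 0xA6.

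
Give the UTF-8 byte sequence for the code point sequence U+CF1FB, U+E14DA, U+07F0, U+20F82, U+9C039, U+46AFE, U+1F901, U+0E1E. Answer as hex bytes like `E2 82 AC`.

U+CF1FB: 4-byte form → F3 8F 87 BB.
U+E14DA: 4-byte form → F3 A1 93 9A.
U+07F0: 2-byte form → DF B0.
U+20F82: 4-byte form → F0 A0 BE 82.
U+9C039: 4-byte form → F2 9C 80 B9.
U+46AFE: 4-byte form → F1 86 AB BE.
U+1F901: 4-byte form → F0 9F A4 81.
U+0E1E: 3-byte form → E0 B8 9E.
Concatenated (29 bytes): F3 8F 87 BB F3 A1 93 9A DF B0 F0 A0 BE 82 F2 9C 80 B9 F1 86 AB BE F0 9F A4 81 E0 B8 9E.

F3 8F 87 BB F3 A1 93 9A DF B0 F0 A0 BE 82 F2 9C 80 B9 F1 86 AB BE F0 9F A4 81 E0 B8 9E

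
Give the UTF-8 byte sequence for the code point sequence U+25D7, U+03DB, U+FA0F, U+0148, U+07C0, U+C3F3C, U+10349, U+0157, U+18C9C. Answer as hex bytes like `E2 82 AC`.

U+25D7: 3-byte form → E2 97 97.
U+03DB: 2-byte form → CF 9B.
U+FA0F: 3-byte form → EF A8 8F.
U+0148: 2-byte form → C5 88.
U+07C0: 2-byte form → DF 80.
U+C3F3C: 4-byte form → F3 83 BC BC.
U+10349: 4-byte form → F0 90 8D 89.
U+0157: 2-byte form → C5 97.
U+18C9C: 4-byte form → F0 98 B2 9C.
Concatenated (26 bytes): E2 97 97 CF 9B EF A8 8F C5 88 DF 80 F3 83 BC BC F0 90 8D 89 C5 97 F0 98 B2 9C.

E2 97 97 CF 9B EF A8 8F C5 88 DF 80 F3 83 BC BC F0 90 8D 89 C5 97 F0 98 B2 9C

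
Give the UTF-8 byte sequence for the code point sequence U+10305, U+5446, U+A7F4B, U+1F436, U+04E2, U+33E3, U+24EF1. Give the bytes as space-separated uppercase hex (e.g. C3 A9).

F0 90 8C 85 E5 91 86 F2 A7 BD 8B F0 9F 90 B6 D3 A2 E3 8F A3 F0 A4 BB B1

U+10305: 4-byte form → F0 90 8C 85.
U+5446: 3-byte form → E5 91 86.
U+A7F4B: 4-byte form → F2 A7 BD 8B.
U+1F436: 4-byte form → F0 9F 90 B6.
U+04E2: 2-byte form → D3 A2.
U+33E3: 3-byte form → E3 8F A3.
U+24EF1: 4-byte form → F0 A4 BB B1.
Concatenated (24 bytes): F0 90 8C 85 E5 91 86 F2 A7 BD 8B F0 9F 90 B6 D3 A2 E3 8F A3 F0 A4 BB B1.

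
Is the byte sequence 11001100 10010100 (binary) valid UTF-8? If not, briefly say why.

Leading byte 0xCC = 11001100 → 2-byte form.
Continuation bytes 0x94=10010100 all match 10xxxxxx.
Decoded value 0x314 is ≥ 0x80 (shortest form) and not a surrogate.

valid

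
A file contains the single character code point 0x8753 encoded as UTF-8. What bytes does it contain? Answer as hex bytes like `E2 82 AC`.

E8 9D 93

U+8753 = 0x8753 = 34643 decimal. In range U+0800–U+FFFF → 3-byte form: 1110xxxx 10xxxxxx 10xxxxxx.
Binary (16 bits): 1000011101010011.
Split 4+6+6: 1000 | 011101 | 010011.
Byte 1: 11101000 = 0xE8.
Byte 2: 10011101 = 0x9D.
Byte 3: 10010011 = 0x93.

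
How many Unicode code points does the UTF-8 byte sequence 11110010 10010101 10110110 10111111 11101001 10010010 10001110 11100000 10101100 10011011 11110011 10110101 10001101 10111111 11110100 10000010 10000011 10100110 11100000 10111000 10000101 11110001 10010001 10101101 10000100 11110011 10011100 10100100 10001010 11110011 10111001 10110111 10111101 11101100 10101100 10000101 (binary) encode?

Byte at offset 0: 0xF2 = 11110010 → 4-byte char (#1). Advance 4.
Byte at offset 4: 0xE9 = 11101001 → 3-byte char (#2). Advance 3.
Byte at offset 7: 0xE0 = 11100000 → 3-byte char (#3). Advance 3.
Byte at offset 10: 0xF3 = 11110011 → 4-byte char (#4). Advance 4.
Byte at offset 14: 0xF4 = 11110100 → 4-byte char (#5). Advance 4.
Byte at offset 18: 0xE0 = 11100000 → 3-byte char (#6). Advance 3.
Byte at offset 21: 0xF1 = 11110001 → 4-byte char (#7). Advance 4.
Byte at offset 25: 0xF3 = 11110011 → 4-byte char (#8). Advance 4.
Byte at offset 29: 0xF3 = 11110011 → 4-byte char (#9). Advance 4.
Byte at offset 33: 0xEC = 11101100 → 3-byte char (#10). Advance 3.
Reached end at offset 36 after 10 code points.

10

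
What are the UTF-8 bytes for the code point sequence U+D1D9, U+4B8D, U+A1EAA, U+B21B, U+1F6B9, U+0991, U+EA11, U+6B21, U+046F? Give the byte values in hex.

ED 87 99 E4 AE 8D F2 A1 BA AA EB 88 9B F0 9F 9A B9 E0 A6 91 EE A8 91 E6 AC A1 D1 AF

U+D1D9: 3-byte form → ED 87 99.
U+4B8D: 3-byte form → E4 AE 8D.
U+A1EAA: 4-byte form → F2 A1 BA AA.
U+B21B: 3-byte form → EB 88 9B.
U+1F6B9: 4-byte form → F0 9F 9A B9.
U+0991: 3-byte form → E0 A6 91.
U+EA11: 3-byte form → EE A8 91.
U+6B21: 3-byte form → E6 AC A1.
U+046F: 2-byte form → D1 AF.
Concatenated (28 bytes): ED 87 99 E4 AE 8D F2 A1 BA AA EB 88 9B F0 9F 9A B9 E0 A6 91 EE A8 91 E6 AC A1 D1 AF.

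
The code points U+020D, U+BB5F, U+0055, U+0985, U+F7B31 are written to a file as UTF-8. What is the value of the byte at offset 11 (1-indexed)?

0xB7

1-indexed offset 11 is 0-indexed offset 10.
U+020D → 2-byte form C8 8D at offsets 0–1.
U+BB5F → 3-byte form EB AD 9F at offsets 2–4.
U+0055 → 1-byte form 55 at offsets 5–5.
U+0985 → 3-byte form E0 A6 85 at offsets 6–8.
U+F7B31 → 4-byte form F3 B7 AC B1 at offsets 9–12.
Offset 10 falls in char 5's range; it's byte 2 of F3 B7 AC B1 = 0xB7.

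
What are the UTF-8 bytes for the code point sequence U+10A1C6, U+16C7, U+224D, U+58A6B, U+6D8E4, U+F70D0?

U+10A1C6: 4-byte form → F4 8A 87 86.
U+16C7: 3-byte form → E1 9B 87.
U+224D: 3-byte form → E2 89 8D.
U+58A6B: 4-byte form → F1 98 A9 AB.
U+6D8E4: 4-byte form → F1 AD A3 A4.
U+F70D0: 4-byte form → F3 B7 83 90.
Concatenated (22 bytes): F4 8A 87 86 E1 9B 87 E2 89 8D F1 98 A9 AB F1 AD A3 A4 F3 B7 83 90.

F4 8A 87 86 E1 9B 87 E2 89 8D F1 98 A9 AB F1 AD A3 A4 F3 B7 83 90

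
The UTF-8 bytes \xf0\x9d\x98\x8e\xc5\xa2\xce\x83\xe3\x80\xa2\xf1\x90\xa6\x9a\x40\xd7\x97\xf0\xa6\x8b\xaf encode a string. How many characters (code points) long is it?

Byte at offset 0: 0xF0 = 11110000 → 4-byte char (#1). Advance 4.
Byte at offset 4: 0xC5 = 11000101 → 2-byte char (#2). Advance 2.
Byte at offset 6: 0xCE = 11001110 → 2-byte char (#3). Advance 2.
Byte at offset 8: 0xE3 = 11100011 → 3-byte char (#4). Advance 3.
Byte at offset 11: 0xF1 = 11110001 → 4-byte char (#5). Advance 4.
Byte at offset 15: 0x40 = 01000000 → 1-byte char (#6). Advance 1.
Byte at offset 16: 0xD7 = 11010111 → 2-byte char (#7). Advance 2.
Byte at offset 18: 0xF0 = 11110000 → 4-byte char (#8). Advance 4.
Reached end at offset 22 after 8 code points.

8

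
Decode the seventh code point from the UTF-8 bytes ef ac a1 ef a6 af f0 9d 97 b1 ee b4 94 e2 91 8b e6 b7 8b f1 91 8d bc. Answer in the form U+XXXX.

Offset 0: leading byte 0xEF = 11101111 → 3-byte char #1 = EF AC A1.
Offset 3: leading byte 0xEF = 11101111 → 3-byte char #2 = EF A6 AF.
Offset 6: leading byte 0xF0 = 11110000 → 4-byte char #3 = F0 9D 97 B1.
Offset 10: leading byte 0xEE = 11101110 → 3-byte char #4 = EE B4 94.
Offset 13: leading byte 0xE2 = 11100010 → 3-byte char #5 = E2 91 8B.
Offset 16: leading byte 0xE6 = 11100110 → 3-byte char #6 = E6 B7 8B.
Offset 19: leading byte 0xF1 = 11110001 → 4-byte char #7 = F1 91 8D BC.
Leading byte 0xF1 = 11110001 matches 11110xxx → 4-byte sequence.
Byte 1: 0xF1 = 11110001, payload 001 (3 bits).
Byte 2: 0x91 = 10010001 (10xxxxxx ✓), payload 010001.
Byte 3: 0x8D = 10001101 (10xxxxxx ✓), payload 001101.
Byte 4: 0xBC = 10111100 (10xxxxxx ✓), payload 111100.
Concatenate: 001010001001101111100 = 0x5137C (21 bits → U+5137C).

U+5137C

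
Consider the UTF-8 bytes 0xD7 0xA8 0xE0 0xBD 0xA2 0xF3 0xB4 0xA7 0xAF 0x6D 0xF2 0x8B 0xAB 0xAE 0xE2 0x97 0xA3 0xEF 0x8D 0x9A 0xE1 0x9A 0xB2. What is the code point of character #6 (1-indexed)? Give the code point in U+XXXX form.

U+25E3

Offset 0: leading byte 0xD7 = 11010111 → 2-byte char #1 = D7 A8.
Offset 2: leading byte 0xE0 = 11100000 → 3-byte char #2 = E0 BD A2.
Offset 5: leading byte 0xF3 = 11110011 → 4-byte char #3 = F3 B4 A7 AF.
Offset 9: leading byte 0x6D = 01101101 → 1-byte char #4 = 6D.
Offset 10: leading byte 0xF2 = 11110010 → 4-byte char #5 = F2 8B AB AE.
Offset 14: leading byte 0xE2 = 11100010 → 3-byte char #6 = E2 97 A3.
Leading byte 0xE2 = 11100010 matches 1110xxxx → 3-byte sequence.
Byte 1: 0xE2 = 11100010, payload 0010 (4 bits).
Byte 2: 0x97 = 10010111 (10xxxxxx ✓), payload 010111.
Byte 3: 0xA3 = 10100011 (10xxxxxx ✓), payload 100011.
Concatenate: 0010010111100011 = 0x25E3 (16 bits → U+25E3).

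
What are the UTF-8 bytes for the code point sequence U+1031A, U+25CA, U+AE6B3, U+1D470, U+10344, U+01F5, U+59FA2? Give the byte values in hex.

U+1031A: 4-byte form → F0 90 8C 9A.
U+25CA: 3-byte form → E2 97 8A.
U+AE6B3: 4-byte form → F2 AE 9A B3.
U+1D470: 4-byte form → F0 9D 91 B0.
U+10344: 4-byte form → F0 90 8D 84.
U+01F5: 2-byte form → C7 B5.
U+59FA2: 4-byte form → F1 99 BE A2.
Concatenated (25 bytes): F0 90 8C 9A E2 97 8A F2 AE 9A B3 F0 9D 91 B0 F0 90 8D 84 C7 B5 F1 99 BE A2.

F0 90 8C 9A E2 97 8A F2 AE 9A B3 F0 9D 91 B0 F0 90 8D 84 C7 B5 F1 99 BE A2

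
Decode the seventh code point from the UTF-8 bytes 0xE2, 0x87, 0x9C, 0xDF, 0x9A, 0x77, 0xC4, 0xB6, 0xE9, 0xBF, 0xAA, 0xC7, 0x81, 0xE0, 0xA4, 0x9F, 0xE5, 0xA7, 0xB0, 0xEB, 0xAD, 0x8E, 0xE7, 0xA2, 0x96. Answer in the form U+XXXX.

U+091F

Offset 0: leading byte 0xE2 = 11100010 → 3-byte char #1 = E2 87 9C.
Offset 3: leading byte 0xDF = 11011111 → 2-byte char #2 = DF 9A.
Offset 5: leading byte 0x77 = 01110111 → 1-byte char #3 = 77.
Offset 6: leading byte 0xC4 = 11000100 → 2-byte char #4 = C4 B6.
Offset 8: leading byte 0xE9 = 11101001 → 3-byte char #5 = E9 BF AA.
Offset 11: leading byte 0xC7 = 11000111 → 2-byte char #6 = C7 81.
Offset 13: leading byte 0xE0 = 11100000 → 3-byte char #7 = E0 A4 9F.
Leading byte 0xE0 = 11100000 matches 1110xxxx → 3-byte sequence.
Byte 1: 0xE0 = 11100000, payload 0000 (4 bits).
Byte 2: 0xA4 = 10100100 (10xxxxxx ✓), payload 100100.
Byte 3: 0x9F = 10011111 (10xxxxxx ✓), payload 011111.
Concatenate: 0000100100011111 = 0x91F (16 bits → U+091F).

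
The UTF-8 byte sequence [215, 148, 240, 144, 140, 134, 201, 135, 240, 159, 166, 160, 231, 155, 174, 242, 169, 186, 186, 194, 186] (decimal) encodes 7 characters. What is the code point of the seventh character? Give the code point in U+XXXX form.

Offset 0: leading byte 0xD7 = 11010111 → 2-byte char #1 = D7 94.
Offset 2: leading byte 0xF0 = 11110000 → 4-byte char #2 = F0 90 8C 86.
Offset 6: leading byte 0xC9 = 11001001 → 2-byte char #3 = C9 87.
Offset 8: leading byte 0xF0 = 11110000 → 4-byte char #4 = F0 9F A6 A0.
Offset 12: leading byte 0xE7 = 11100111 → 3-byte char #5 = E7 9B AE.
Offset 15: leading byte 0xF2 = 11110010 → 4-byte char #6 = F2 A9 BA BA.
Offset 19: leading byte 0xC2 = 11000010 → 2-byte char #7 = C2 BA.
Leading byte 0xC2 = 11000010 matches 110xxxxx → 2-byte sequence.
Byte 1: 0xC2 = 11000010, payload 00010 (5 bits).
Byte 2: 0xBA = 10111010 (10xxxxxx ✓), payload 111010.
Concatenate: 00010111010 = 0xBA (11 bits → U+00BA).

U+00BA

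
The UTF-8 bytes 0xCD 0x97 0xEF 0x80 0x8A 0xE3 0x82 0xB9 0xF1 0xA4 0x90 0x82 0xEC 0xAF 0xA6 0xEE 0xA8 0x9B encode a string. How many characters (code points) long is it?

Byte at offset 0: 0xCD = 11001101 → 2-byte char (#1). Advance 2.
Byte at offset 2: 0xEF = 11101111 → 3-byte char (#2). Advance 3.
Byte at offset 5: 0xE3 = 11100011 → 3-byte char (#3). Advance 3.
Byte at offset 8: 0xF1 = 11110001 → 4-byte char (#4). Advance 4.
Byte at offset 12: 0xEC = 11101100 → 3-byte char (#5). Advance 3.
Byte at offset 15: 0xEE = 11101110 → 3-byte char (#6). Advance 3.
Reached end at offset 18 after 6 code points.

6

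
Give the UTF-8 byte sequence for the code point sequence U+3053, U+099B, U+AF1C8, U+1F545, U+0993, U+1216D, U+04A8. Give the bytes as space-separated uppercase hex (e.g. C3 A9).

U+3053: 3-byte form → E3 81 93.
U+099B: 3-byte form → E0 A6 9B.
U+AF1C8: 4-byte form → F2 AF 87 88.
U+1F545: 4-byte form → F0 9F 95 85.
U+0993: 3-byte form → E0 A6 93.
U+1216D: 4-byte form → F0 92 85 AD.
U+04A8: 2-byte form → D2 A8.
Concatenated (23 bytes): E3 81 93 E0 A6 9B F2 AF 87 88 F0 9F 95 85 E0 A6 93 F0 92 85 AD D2 A8.

E3 81 93 E0 A6 9B F2 AF 87 88 F0 9F 95 85 E0 A6 93 F0 92 85 AD D2 A8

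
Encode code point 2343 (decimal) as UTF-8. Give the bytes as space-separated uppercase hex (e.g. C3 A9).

U+0927 = 0x927 = 2343 decimal. In range U+0800–U+FFFF → 3-byte form: 1110xxxx 10xxxxxx 10xxxxxx.
Binary (16 bits): 0000100100100111.
Split 4+6+6: 0000 | 100100 | 100111.
Byte 1: 11100000 = 0xE0.
Byte 2: 10100100 = 0xA4.
Byte 3: 10100111 = 0xA7.

E0 A4 A7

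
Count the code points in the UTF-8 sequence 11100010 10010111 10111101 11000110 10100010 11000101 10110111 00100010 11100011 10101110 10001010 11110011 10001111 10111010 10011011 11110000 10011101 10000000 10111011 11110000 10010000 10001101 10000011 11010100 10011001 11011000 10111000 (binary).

Byte at offset 0: 0xE2 = 11100010 → 3-byte char (#1). Advance 3.
Byte at offset 3: 0xC6 = 11000110 → 2-byte char (#2). Advance 2.
Byte at offset 5: 0xC5 = 11000101 → 2-byte char (#3). Advance 2.
Byte at offset 7: 0x22 = 00100010 → 1-byte char (#4). Advance 1.
Byte at offset 8: 0xE3 = 11100011 → 3-byte char (#5). Advance 3.
Byte at offset 11: 0xF3 = 11110011 → 4-byte char (#6). Advance 4.
Byte at offset 15: 0xF0 = 11110000 → 4-byte char (#7). Advance 4.
Byte at offset 19: 0xF0 = 11110000 → 4-byte char (#8). Advance 4.
Byte at offset 23: 0xD4 = 11010100 → 2-byte char (#9). Advance 2.
Byte at offset 25: 0xD8 = 11011000 → 2-byte char (#10). Advance 2.
Reached end at offset 27 after 10 code points.

10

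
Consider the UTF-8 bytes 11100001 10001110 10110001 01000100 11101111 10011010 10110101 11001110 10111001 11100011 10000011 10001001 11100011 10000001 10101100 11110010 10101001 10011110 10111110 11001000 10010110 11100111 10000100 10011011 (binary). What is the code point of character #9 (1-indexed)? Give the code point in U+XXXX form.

Offset 0: leading byte 0xE1 = 11100001 → 3-byte char #1 = E1 8E B1.
Offset 3: leading byte 0x44 = 01000100 → 1-byte char #2 = 44.
Offset 4: leading byte 0xEF = 11101111 → 3-byte char #3 = EF 9A B5.
Offset 7: leading byte 0xCE = 11001110 → 2-byte char #4 = CE B9.
Offset 9: leading byte 0xE3 = 11100011 → 3-byte char #5 = E3 83 89.
Offset 12: leading byte 0xE3 = 11100011 → 3-byte char #6 = E3 81 AC.
Offset 15: leading byte 0xF2 = 11110010 → 4-byte char #7 = F2 A9 9E BE.
Offset 19: leading byte 0xC8 = 11001000 → 2-byte char #8 = C8 96.
Offset 21: leading byte 0xE7 = 11100111 → 3-byte char #9 = E7 84 9B.
Leading byte 0xE7 = 11100111 matches 1110xxxx → 3-byte sequence.
Byte 1: 0xE7 = 11100111, payload 0111 (4 bits).
Byte 2: 0x84 = 10000100 (10xxxxxx ✓), payload 000100.
Byte 3: 0x9B = 10011011 (10xxxxxx ✓), payload 011011.
Concatenate: 0111000100011011 = 0x711B (16 bits → U+711B).

U+711B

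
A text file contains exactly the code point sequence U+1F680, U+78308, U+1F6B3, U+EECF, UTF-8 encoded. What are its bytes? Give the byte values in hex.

F0 9F 9A 80 F1 B8 8C 88 F0 9F 9A B3 EE BB 8F

U+1F680: 4-byte form → F0 9F 9A 80.
U+78308: 4-byte form → F1 B8 8C 88.
U+1F6B3: 4-byte form → F0 9F 9A B3.
U+EECF: 3-byte form → EE BB 8F.
Concatenated (15 bytes): F0 9F 9A 80 F1 B8 8C 88 F0 9F 9A B3 EE BB 8F.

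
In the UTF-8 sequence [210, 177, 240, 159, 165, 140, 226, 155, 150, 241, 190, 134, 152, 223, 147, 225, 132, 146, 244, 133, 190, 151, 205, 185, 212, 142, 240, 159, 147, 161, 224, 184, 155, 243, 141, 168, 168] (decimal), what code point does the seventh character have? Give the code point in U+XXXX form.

Offset 0: leading byte 0xD2 = 11010010 → 2-byte char #1 = D2 B1.
Offset 2: leading byte 0xF0 = 11110000 → 4-byte char #2 = F0 9F A5 8C.
Offset 6: leading byte 0xE2 = 11100010 → 3-byte char #3 = E2 9B 96.
Offset 9: leading byte 0xF1 = 11110001 → 4-byte char #4 = F1 BE 86 98.
Offset 13: leading byte 0xDF = 11011111 → 2-byte char #5 = DF 93.
Offset 15: leading byte 0xE1 = 11100001 → 3-byte char #6 = E1 84 92.
Offset 18: leading byte 0xF4 = 11110100 → 4-byte char #7 = F4 85 BE 97.
Leading byte 0xF4 = 11110100 matches 11110xxx → 4-byte sequence.
Byte 1: 0xF4 = 11110100, payload 100 (3 bits).
Byte 2: 0x85 = 10000101 (10xxxxxx ✓), payload 000101.
Byte 3: 0xBE = 10111110 (10xxxxxx ✓), payload 111110.
Byte 4: 0x97 = 10010111 (10xxxxxx ✓), payload 010111.
Concatenate: 100000101111110010111 = 0x105F97 (21 bits → U+105F97).

U+105F97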